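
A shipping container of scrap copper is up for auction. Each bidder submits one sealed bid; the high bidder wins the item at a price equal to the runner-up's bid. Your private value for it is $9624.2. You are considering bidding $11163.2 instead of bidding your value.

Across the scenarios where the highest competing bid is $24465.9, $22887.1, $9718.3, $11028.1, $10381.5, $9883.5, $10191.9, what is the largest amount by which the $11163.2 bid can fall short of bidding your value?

$1403.9

$24465.9: same outcome either way → loss $0.
$22887.1: same outcome either way → loss $0.
$9718.3: truthful gives $0, deviation gives −$94.1 → loss $94.1.
$11028.1: truthful gives $0, deviation gives −$1403.9 → loss $1403.9.
$10381.5: truthful gives $0, deviation gives −$757.3 → loss $757.3.
$9883.5: truthful gives $0, deviation gives −$259.3 → loss $259.3.
$10191.9: truthful gives $0, deviation gives −$567.7 → loss $567.7.
Maximum loss: $1403.9.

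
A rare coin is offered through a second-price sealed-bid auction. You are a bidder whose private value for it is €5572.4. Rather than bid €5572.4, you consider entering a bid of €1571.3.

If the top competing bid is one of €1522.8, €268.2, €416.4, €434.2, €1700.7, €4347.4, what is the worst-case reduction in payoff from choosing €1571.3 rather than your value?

€3871.7

€1522.8: same outcome either way → loss €0.
€268.2: same outcome either way → loss €0.
€416.4: same outcome either way → loss €0.
€434.2: same outcome either way → loss €0.
€1700.7: truthful gives €3871.7, deviation gives €0 → loss €3871.7.
€4347.4: truthful gives €1225, deviation gives €0 → loss €1225.
Maximum loss: €3871.7.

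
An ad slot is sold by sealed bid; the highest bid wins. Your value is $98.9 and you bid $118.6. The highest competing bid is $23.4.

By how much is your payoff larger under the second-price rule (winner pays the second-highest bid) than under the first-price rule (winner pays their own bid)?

$95.2

You have the highest bid, so you win under either rule.
Second-price: pay $23.4 → payoff $75.5.
First-price: pay your own bid $118.6 → payoff −$19.7.
Difference = $75.5 − (−$19.7) = $95.2.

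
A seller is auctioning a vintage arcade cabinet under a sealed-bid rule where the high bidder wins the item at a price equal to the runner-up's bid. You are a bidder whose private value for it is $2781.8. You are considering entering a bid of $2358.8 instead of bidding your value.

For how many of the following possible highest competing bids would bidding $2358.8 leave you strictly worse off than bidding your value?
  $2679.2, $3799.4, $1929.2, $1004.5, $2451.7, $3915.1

2

The deviation hurts exactly when the highest competing bid lies strictly between $2358.8 and $2781.8 — underbidding then forfeits a profitable win.
$2679.2: inside the interval → strictly worse (loss $102.6).
$3799.4: above both → same outcome either way.
$1929.2: below both → same outcome either way.
$1004.5: below both → same outcome either way.
$2451.7: inside the interval → strictly worse (loss $330.1).
$3915.1: above both → same outcome either way.
Count: 2.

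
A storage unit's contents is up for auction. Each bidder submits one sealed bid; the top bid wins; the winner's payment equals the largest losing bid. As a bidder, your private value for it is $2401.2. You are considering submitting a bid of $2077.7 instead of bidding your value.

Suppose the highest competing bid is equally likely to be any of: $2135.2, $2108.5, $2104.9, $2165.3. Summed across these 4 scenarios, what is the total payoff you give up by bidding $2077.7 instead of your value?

$1090.9

The deviation costs you only when the competing bid falls strictly between $2077.7 and $2401.2; elsewhere both bids give the same outcome.
$2135.2: truthful payoff $266, deviation payoff $0 → loss $266.
$2108.5: truthful payoff $292.7, deviation payoff $0 → loss $292.7.
$2104.9: truthful payoff $296.3, deviation payoff $0 → loss $296.3.
$2165.3: truthful payoff $235.9, deviation payoff $0 → loss $235.9.
Total loss = $266 + $292.7 + $296.3 + $235.9 = $1090.9.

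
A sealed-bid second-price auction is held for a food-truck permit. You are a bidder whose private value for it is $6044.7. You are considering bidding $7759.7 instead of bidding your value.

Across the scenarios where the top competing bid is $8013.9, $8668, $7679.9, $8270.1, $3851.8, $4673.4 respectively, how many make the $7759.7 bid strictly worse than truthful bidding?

1

The deviation hurts exactly when the highest competing bid lies strictly between $6044.7 and $7759.7 — overbidding then wins at a price above your value.
$8013.9: above both → same outcome either way.
$8668: above both → same outcome either way.
$7679.9: inside the interval → strictly worse (loss $1635.2).
$8270.1: above both → same outcome either way.
$3851.8: below both → same outcome either way.
$4673.4: below both → same outcome either way.
Count: 1.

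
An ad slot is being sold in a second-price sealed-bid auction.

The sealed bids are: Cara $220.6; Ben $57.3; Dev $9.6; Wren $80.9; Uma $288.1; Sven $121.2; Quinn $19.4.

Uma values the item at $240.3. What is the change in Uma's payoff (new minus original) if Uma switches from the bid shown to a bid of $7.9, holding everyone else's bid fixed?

−$19.7

The highest bid among the other bidders is $220.6; Uma's bid doesn't change that.
Original bid $288.1: Uma is highest, pays the top rival bid $220.6; payoff $240.3 − $220.6 = $19.7.
Alternative bid $7.9: Uma is not highest (top rival bid is $220.6); payoff $0.
Change in payoff = $0 − ($19.7) = −$19.7.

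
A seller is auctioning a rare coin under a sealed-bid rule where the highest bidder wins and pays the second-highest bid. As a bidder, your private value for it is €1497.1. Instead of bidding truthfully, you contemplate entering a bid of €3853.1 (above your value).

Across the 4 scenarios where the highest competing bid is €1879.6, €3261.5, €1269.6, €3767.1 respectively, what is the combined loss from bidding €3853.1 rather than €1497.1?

€4416.9

The deviation costs you only when the competing bid falls strictly between €1497.1 and €3853.1; elsewhere both bids give the same outcome.
€1879.6: truthful payoff €0, deviation payoff −€382.5 → loss €382.5.
€3261.5: truthful payoff €0, deviation payoff −€1764.4 → loss €1764.4.
€1269.6: outcomes coincide → loss €0.
€3767.1: truthful payoff €0, deviation payoff −€2270 → loss €2270.
Total loss = €382.5 + €1764.4 + €2270 = €4416.9.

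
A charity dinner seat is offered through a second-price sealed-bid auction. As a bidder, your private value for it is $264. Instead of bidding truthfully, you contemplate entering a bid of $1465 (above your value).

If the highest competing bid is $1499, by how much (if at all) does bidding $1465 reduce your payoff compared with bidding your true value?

$0

Bidding your value $264: you lose (since $264 < $1499). Payoff $0.
Bidding $1465: you lose. Payoff $0.
Difference = $0 − $0 = $0; both bids lead to the same outcome because the competing bid is above both your value and your alternative bid.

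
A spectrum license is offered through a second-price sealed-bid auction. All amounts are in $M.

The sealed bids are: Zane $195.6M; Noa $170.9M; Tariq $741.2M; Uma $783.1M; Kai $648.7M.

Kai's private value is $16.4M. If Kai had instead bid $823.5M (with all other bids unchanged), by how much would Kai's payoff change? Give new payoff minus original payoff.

The highest bid among the other bidders is $783.1M; Kai's bid doesn't change that.
Original bid $648.7M: Kai is not highest (top rival bid is $783.1M); payoff $0M.
Alternative bid $823.5M: Kai is highest, pays the top rival bid $783.1M; payoff $16.4M − $783.1M = −$766.7M.
Change in payoff = −$766.7M − ($0M) = −$766.7M.

−$766.7M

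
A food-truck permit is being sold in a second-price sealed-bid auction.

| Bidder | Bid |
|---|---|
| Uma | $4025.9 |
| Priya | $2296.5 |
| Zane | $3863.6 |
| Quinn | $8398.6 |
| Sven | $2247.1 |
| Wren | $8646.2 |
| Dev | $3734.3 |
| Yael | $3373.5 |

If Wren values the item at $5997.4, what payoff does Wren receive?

Highest bid: Wren at $8646.2, so Wren wins.
Second-highest bid: Quinn at $8398.6 — that is the price the winner pays.
Wren's payoff = value − price = $5997.4 − $8398.6 = −$2401.2.

−$2401.2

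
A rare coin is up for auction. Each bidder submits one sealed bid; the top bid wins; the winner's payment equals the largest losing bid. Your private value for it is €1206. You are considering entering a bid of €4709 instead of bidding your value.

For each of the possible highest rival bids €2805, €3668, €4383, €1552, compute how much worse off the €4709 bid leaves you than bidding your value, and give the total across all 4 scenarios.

The deviation costs you only when the competing bid falls strictly between €1206 and €4709; elsewhere both bids give the same outcome.
€2805: truthful payoff €0, deviation payoff −€1599 → loss €1599.
€3668: truthful payoff €0, deviation payoff −€2462 → loss €2462.
€4383: truthful payoff €0, deviation payoff −€3177 → loss €3177.
€1552: truthful payoff €0, deviation payoff −€346 → loss €346.
Total loss = €1599 + €2462 + €3177 + €346 = €7584.
Truthful bidding weakly dominates here: raising your bid can only win items priced above your value, and lowering it can only forfeit items priced below.

€7584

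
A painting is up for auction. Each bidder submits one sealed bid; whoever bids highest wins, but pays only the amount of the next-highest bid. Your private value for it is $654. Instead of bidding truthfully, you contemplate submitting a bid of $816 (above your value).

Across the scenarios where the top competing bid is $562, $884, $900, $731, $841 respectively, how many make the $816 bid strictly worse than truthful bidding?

1

The deviation hurts exactly when the highest competing bid lies strictly between $654 and $816 — overbidding then wins at a price above your value.
$562: below both → same outcome either way.
$884: above both → same outcome either way.
$900: above both → same outcome either way.
$731: inside the interval → strictly worse (loss $77).
$841: above both → same outcome either way.
Count: 1.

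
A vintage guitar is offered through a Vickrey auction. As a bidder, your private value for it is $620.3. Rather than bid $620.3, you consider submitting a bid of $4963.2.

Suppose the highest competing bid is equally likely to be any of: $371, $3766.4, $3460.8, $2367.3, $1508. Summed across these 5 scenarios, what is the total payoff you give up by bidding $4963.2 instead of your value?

The deviation costs you only when the competing bid falls strictly between $620.3 and $4963.2; elsewhere both bids give the same outcome.
$371: outcomes coincide → loss $0.
$3766.4: truthful payoff $0, deviation payoff −$3146.1 → loss $3146.1.
$3460.8: truthful payoff $0, deviation payoff −$2840.5 → loss $2840.5.
$2367.3: truthful payoff $0, deviation payoff −$1747 → loss $1747.
$1508: truthful payoff $0, deviation payoff −$887.7 → loss $887.7.
Total loss = $3146.1 + $2840.5 + $1747 + $887.7 = $8621.3.

$8621.3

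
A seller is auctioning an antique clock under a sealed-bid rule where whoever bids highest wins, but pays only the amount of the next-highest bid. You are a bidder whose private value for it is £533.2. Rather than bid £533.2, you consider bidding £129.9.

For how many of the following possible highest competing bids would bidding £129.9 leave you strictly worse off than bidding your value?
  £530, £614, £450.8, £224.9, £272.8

The deviation hurts exactly when the highest competing bid lies strictly between £129.9 and £533.2 — underbidding then forfeits a profitable win.
£530: inside the interval → strictly worse (loss £3.2).
£614: above both → same outcome either way.
£450.8: inside the interval → strictly worse (loss £82.4).
£224.9: inside the interval → strictly worse (loss £308.3).
£272.8: inside the interval → strictly worse (loss £260.4).
Count: 4.

4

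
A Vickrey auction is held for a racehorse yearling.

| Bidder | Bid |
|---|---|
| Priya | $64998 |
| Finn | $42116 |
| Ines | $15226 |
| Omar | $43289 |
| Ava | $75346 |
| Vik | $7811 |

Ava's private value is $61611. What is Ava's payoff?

Highest bid: Ava at $75346, so Ava wins.
Second-highest bid: Priya at $64998 — that is the price the winner pays.
Ava's payoff = value − price = $61611 − $64998 = −$3387.

−$3387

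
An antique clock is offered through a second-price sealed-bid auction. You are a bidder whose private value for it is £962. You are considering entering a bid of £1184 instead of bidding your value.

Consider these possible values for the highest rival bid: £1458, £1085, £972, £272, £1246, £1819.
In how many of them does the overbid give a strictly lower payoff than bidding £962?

The deviation hurts exactly when the highest competing bid lies strictly between £962 and £1184 — overbidding then wins at a price above your value.
£1458: above both → same outcome either way.
£1085: inside the interval → strictly worse (loss £123).
£972: inside the interval → strictly worse (loss £10).
£272: below both → same outcome either way.
£1246: above both → same outcome either way.
£1819: above both → same outcome either way.
Count: 2.

2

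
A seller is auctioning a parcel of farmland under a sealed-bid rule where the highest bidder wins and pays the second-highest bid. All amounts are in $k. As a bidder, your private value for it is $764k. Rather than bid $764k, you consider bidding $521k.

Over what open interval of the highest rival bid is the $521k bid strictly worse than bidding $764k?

($521k, $764k)

If the competing bid is below $521k, both bids win at the same price — no difference.
If it is above $764k, both bids lose — no difference.
If it lies strictly between $521k and $764k, bidding your value wins at a price below your value (positive payoff) while bidding $521k loses (payoff 0).
So the deviation strictly hurts on the open interval ($521k, $764k).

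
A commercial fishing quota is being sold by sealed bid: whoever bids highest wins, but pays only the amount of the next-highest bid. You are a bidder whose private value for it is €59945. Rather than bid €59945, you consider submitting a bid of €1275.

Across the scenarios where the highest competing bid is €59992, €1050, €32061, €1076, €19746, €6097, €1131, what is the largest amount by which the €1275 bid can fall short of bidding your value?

€53848

€59992: same outcome either way → loss €0.
€1050: same outcome either way → loss €0.
€32061: truthful gives €27884, deviation gives €0 → loss €27884.
€1076: same outcome either way → loss €0.
€19746: truthful gives €40199, deviation gives €0 → loss €40199.
€6097: truthful gives €53848, deviation gives €0 → loss €53848.
€1131: same outcome either way → loss €0.
Maximum loss: €53848.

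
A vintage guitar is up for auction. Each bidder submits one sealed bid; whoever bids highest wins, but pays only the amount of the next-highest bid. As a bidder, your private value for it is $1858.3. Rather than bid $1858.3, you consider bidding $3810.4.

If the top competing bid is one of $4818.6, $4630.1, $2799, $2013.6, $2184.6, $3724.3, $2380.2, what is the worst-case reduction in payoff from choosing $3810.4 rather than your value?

$4818.6: same outcome either way → loss $0.
$4630.1: same outcome either way → loss $0.
$2799: truthful gives $0, deviation gives −$940.7 → loss $940.7.
$2013.6: truthful gives $0, deviation gives −$155.3 → loss $155.3.
$2184.6: truthful gives $0, deviation gives −$326.3 → loss $326.3.
$3724.3: truthful gives $0, deviation gives −$1866 → loss $1866.
$2380.2: truthful gives $0, deviation gives −$521.9 → loss $521.9.
Maximum loss: $1866.

$1866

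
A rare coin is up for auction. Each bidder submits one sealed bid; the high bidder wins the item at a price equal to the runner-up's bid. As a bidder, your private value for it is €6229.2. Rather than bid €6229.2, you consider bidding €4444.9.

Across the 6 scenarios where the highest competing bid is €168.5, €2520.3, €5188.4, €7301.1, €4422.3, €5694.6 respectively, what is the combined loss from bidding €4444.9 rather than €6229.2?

€1575.4

The deviation costs you only when the competing bid falls strictly between €4444.9 and €6229.2; elsewhere both bids give the same outcome.
€168.5: outcomes coincide → loss €0.
€2520.3: outcomes coincide → loss €0.
€5188.4: truthful payoff €1040.8, deviation payoff €0 → loss €1040.8.
€7301.1: outcomes coincide → loss €0.
€4422.3: outcomes coincide → loss €0.
€5694.6: truthful payoff €534.6, deviation payoff €0 → loss €534.6.
Total loss = €1040.8 + €534.6 = €1575.4.
Because the price is fixed by the runner-up's bid, deviating from your value can only change a good outcome into a bad one — never the reverse.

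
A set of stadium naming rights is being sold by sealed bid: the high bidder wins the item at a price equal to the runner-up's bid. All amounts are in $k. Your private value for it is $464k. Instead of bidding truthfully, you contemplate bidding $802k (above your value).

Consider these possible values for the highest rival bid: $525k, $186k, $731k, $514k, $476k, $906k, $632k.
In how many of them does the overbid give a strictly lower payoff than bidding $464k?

5

The deviation hurts exactly when the highest competing bid lies strictly between $464k and $802k — overbidding then wins at a price above your value.
$525k: inside the interval → strictly worse (loss $61k).
$186k: below both → same outcome either way.
$731k: inside the interval → strictly worse (loss $267k).
$514k: inside the interval → strictly worse (loss $50k).
$476k: inside the interval → strictly worse (loss $12k).
$906k: above both → same outcome either way.
$632k: inside the interval → strictly worse (loss $168k).
Count: 5.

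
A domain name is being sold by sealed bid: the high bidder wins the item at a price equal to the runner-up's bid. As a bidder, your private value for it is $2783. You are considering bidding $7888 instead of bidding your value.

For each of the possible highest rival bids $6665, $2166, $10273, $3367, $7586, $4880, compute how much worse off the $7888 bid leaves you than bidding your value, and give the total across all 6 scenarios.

The deviation costs you only when the competing bid falls strictly between $2783 and $7888; elsewhere both bids give the same outcome.
$6665: truthful payoff $0, deviation payoff −$3882 → loss $3882.
$2166: outcomes coincide → loss $0.
$10273: outcomes coincide → loss $0.
$3367: truthful payoff $0, deviation payoff −$584 → loss $584.
$7586: truthful payoff $0, deviation payoff −$4803 → loss $4803.
$4880: truthful payoff $0, deviation payoff −$2097 → loss $2097.
Total loss = $3882 + $584 + $4803 + $2097 = $11366.

$11366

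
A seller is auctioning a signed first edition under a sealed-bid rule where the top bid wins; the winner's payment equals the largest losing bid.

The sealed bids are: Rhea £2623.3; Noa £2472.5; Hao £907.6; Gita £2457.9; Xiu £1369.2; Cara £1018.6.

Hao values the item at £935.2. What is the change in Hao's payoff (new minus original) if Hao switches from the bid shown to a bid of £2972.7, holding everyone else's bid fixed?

−£1688.1

The highest bid among the other bidders is £2623.3; Hao's bid doesn't change that.
Original bid £907.6: Hao is not highest (top rival bid is £2623.3); payoff £0.
Alternative bid £2972.7: Hao is highest, pays the top rival bid £2623.3; payoff £935.2 − £2623.3 = −£1688.1.
Change in payoff = −£1688.1 − (£0) = −£1688.1.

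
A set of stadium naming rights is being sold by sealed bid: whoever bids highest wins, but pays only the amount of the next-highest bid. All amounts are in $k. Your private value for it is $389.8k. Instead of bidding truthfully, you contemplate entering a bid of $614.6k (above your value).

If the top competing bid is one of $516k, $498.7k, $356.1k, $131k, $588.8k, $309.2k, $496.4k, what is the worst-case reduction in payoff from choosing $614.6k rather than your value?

$516k: truthful gives $0k, deviation gives −$126.2k → loss $126.2k.
$498.7k: truthful gives $0k, deviation gives −$108.9k → loss $108.9k.
$356.1k: same outcome either way → loss $0k.
$131k: same outcome either way → loss $0k.
$588.8k: truthful gives $0k, deviation gives −$199k → loss $199k.
$309.2k: same outcome either way → loss $0k.
$496.4k: truthful gives $0k, deviation gives −$106.6k → loss $106.6k.
Maximum loss: $199k.

$199k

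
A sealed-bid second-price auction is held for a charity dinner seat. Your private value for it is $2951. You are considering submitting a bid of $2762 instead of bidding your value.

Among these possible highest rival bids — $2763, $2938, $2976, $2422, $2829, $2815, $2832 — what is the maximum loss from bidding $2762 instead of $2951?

$188

$2763: truthful gives $188, deviation gives $0 → loss $188.
$2938: truthful gives $13, deviation gives $0 → loss $13.
$2976: same outcome either way → loss $0.
$2422: same outcome either way → loss $0.
$2829: truthful gives $122, deviation gives $0 → loss $122.
$2815: truthful gives $136, deviation gives $0 → loss $136.
$2832: truthful gives $119, deviation gives $0 → loss $119.
Maximum loss: $188.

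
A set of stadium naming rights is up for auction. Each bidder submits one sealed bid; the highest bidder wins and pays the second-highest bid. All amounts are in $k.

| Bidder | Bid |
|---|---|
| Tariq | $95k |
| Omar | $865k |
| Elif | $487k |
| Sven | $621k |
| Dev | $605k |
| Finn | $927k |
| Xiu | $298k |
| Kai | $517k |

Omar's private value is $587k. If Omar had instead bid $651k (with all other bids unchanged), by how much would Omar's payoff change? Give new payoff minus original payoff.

The highest bid among the other bidders is $927k; Omar's bid doesn't change that.
Original bid $865k: Omar is not highest (top rival bid is $927k); payoff $0k.
Alternative bid $651k: Omar is not highest (top rival bid is $927k); payoff $0k.
Change in payoff = $0k − ($0k) = $0k.

$0k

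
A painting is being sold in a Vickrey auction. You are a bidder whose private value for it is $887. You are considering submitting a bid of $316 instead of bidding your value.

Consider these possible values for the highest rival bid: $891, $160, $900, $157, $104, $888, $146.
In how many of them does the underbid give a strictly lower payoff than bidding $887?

The deviation hurts exactly when the highest competing bid lies strictly between $316 and $887 — underbidding then forfeits a profitable win.
$891: above both → same outcome either way.
$160: below both → same outcome either way.
$900: above both → same outcome either way.
$157: below both → same outcome either way.
$104: below both → same outcome either way.
$888: above both → same outcome either way.
$146: below both → same outcome either way.
Count: 0.

0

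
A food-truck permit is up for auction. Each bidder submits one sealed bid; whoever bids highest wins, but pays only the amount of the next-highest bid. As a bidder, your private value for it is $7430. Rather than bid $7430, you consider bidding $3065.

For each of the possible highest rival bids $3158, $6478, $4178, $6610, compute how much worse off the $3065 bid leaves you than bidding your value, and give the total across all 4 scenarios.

$9296

The deviation costs you only when the competing bid falls strictly between $3065 and $7430; elsewhere both bids give the same outcome.
$3158: truthful payoff $4272, deviation payoff $0 → loss $4272.
$6478: truthful payoff $952, deviation payoff $0 → loss $952.
$4178: truthful payoff $3252, deviation payoff $0 → loss $3252.
$6610: truthful payoff $820, deviation payoff $0 → loss $820.
Total loss = $4272 + $952 + $3252 + $820 = $9296.
Because the price is fixed by the runner-up's bid, deviating from your value can only change a good outcome into a bad one — never the reverse.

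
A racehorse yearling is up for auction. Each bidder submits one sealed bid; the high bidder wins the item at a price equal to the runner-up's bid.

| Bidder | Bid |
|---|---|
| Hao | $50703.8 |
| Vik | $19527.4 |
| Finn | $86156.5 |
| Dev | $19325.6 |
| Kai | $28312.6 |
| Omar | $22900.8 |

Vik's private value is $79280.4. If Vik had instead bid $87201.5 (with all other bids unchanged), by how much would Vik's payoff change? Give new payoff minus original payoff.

−$6876.1

The highest bid among the other bidders is $86156.5; Vik's bid doesn't change that.
Original bid $19527.4: Vik is not highest (top rival bid is $86156.5); payoff $0.
Alternative bid $87201.5: Vik is highest, pays the top rival bid $86156.5; payoff $79280.4 − $86156.5 = −$6876.1.
Change in payoff = −$6876.1 − ($0) = −$6876.1.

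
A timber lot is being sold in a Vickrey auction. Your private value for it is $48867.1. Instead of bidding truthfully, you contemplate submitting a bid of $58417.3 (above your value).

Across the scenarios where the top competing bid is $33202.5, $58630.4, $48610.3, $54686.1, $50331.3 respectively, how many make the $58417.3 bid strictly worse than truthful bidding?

The deviation hurts exactly when the highest competing bid lies strictly between $48867.1 and $58417.3 — overbidding then wins at a price above your value.
$33202.5: below both → same outcome either way.
$58630.4: above both → same outcome either way.
$48610.3: below both → same outcome either way.
$54686.1: inside the interval → strictly worse (loss $5819).
$50331.3: inside the interval → strictly worse (loss $1464.2).
Count: 2.

2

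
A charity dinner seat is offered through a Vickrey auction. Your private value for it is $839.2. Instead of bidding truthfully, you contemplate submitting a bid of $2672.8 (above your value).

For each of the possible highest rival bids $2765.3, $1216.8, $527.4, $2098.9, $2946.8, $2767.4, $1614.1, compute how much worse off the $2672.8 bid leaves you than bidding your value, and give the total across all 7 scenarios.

$2412.2

The deviation costs you only when the competing bid falls strictly between $839.2 and $2672.8; elsewhere both bids give the same outcome.
$2765.3: outcomes coincide → loss $0.
$1216.8: truthful payoff $0, deviation payoff −$377.6 → loss $377.6.
$527.4: outcomes coincide → loss $0.
$2098.9: truthful payoff $0, deviation payoff −$1259.7 → loss $1259.7.
$2946.8: outcomes coincide → loss $0.
$2767.4: outcomes coincide → loss $0.
$1614.1: truthful payoff $0, deviation payoff −$774.9 → loss $774.9.
Total loss = $377.6 + $1259.7 + $774.9 = $2412.2.
Because the price is fixed by the runner-up's bid, deviating from your value can only change a good outcome into a bad one — never the reverse.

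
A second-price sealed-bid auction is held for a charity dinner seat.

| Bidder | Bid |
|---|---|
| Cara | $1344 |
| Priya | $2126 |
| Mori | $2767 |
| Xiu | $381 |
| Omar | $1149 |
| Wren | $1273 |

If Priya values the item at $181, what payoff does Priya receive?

$0

Highest bid: Mori at $2767, so Mori wins.
Second-highest bid: Priya at $2126 — that is the price the winner pays.
Priya did not win, so Priya pays nothing and receives nothing: payoff $0.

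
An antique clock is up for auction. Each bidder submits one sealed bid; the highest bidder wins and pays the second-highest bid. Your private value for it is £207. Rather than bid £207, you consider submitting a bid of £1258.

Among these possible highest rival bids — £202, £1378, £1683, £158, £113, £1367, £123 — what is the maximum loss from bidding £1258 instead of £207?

£0

£202: same outcome either way → loss £0.
£1378: same outcome either way → loss £0.
£1683: same outcome either way → loss £0.
£158: same outcome either way → loss £0.
£113: same outcome either way → loss £0.
£1367: same outcome either way → loss £0.
£123: same outcome either way → loss £0.
Maximum loss: £0.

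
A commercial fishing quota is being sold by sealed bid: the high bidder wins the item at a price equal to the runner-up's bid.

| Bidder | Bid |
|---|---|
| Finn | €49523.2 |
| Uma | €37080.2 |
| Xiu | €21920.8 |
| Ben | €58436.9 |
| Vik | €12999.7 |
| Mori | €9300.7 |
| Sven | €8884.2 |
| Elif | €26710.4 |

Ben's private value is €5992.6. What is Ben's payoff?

−€43530.6

Highest bid: Ben at €58436.9, so Ben wins.
Second-highest bid: Finn at €49523.2 — that is the price the winner pays.
Ben's payoff = value − price = €5992.6 − €49523.2 = −€43530.6.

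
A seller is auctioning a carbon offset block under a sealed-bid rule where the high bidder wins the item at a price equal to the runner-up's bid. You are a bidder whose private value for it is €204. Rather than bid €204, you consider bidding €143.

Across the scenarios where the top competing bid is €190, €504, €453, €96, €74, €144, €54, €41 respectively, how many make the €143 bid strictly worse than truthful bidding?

2

The deviation hurts exactly when the highest competing bid lies strictly between €143 and €204 — underbidding then forfeits a profitable win.
€190: inside the interval → strictly worse (loss €14).
€504: above both → same outcome either way.
€453: above both → same outcome either way.
€96: below both → same outcome either way.
€74: below both → same outcome either way.
€144: inside the interval → strictly worse (loss €60).
€54: below both → same outcome either way.
€41: below both → same outcome either way.
Count: 2.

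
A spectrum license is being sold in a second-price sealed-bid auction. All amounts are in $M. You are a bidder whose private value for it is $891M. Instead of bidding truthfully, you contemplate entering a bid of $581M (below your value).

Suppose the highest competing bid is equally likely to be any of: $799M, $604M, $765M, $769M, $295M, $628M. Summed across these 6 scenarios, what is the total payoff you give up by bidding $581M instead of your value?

The deviation costs you only when the competing bid falls strictly between $581M and $891M; elsewhere both bids give the same outcome.
$799M: truthful payoff $92M, deviation payoff $0M → loss $92M.
$604M: truthful payoff $287M, deviation payoff $0M → loss $287M.
$765M: truthful payoff $126M, deviation payoff $0M → loss $126M.
$769M: truthful payoff $122M, deviation payoff $0M → loss $122M.
$295M: outcomes coincide → loss $0M.
$628M: truthful payoff $263M, deviation payoff $0M → loss $263M.
Total loss = $92M + $287M + $126M + $122M + $263M = $890M.

$890M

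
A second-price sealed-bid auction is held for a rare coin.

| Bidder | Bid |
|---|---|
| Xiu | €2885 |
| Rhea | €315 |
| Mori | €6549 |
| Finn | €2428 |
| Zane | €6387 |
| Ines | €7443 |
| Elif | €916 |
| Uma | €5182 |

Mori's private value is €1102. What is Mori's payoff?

Highest bid: Ines at €7443, so Ines wins.
Second-highest bid: Mori at €6549 — that is the price the winner pays.
Mori did not win, so Mori pays nothing and receives nothing: payoff €0.

€0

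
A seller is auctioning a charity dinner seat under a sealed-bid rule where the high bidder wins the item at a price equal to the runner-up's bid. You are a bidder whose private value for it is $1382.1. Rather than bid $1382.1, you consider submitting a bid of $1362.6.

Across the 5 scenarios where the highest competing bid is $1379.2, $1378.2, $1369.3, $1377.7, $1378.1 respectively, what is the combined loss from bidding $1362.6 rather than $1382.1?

$28

The deviation costs you only when the competing bid falls strictly between $1362.6 and $1382.1; elsewhere both bids give the same outcome.
$1379.2: truthful payoff $2.9, deviation payoff $0 → loss $2.9.
$1378.2: truthful payoff $3.9, deviation payoff $0 → loss $3.9.
$1369.3: truthful payoff $12.8, deviation payoff $0 → loss $12.8.
$1377.7: truthful payoff $4.4, deviation payoff $0 → loss $4.4.
$1378.1: truthful payoff $4, deviation payoff $0 → loss $4.
Total loss = $2.9 + $3.9 + $12.8 + $4.4 + $4 = $28.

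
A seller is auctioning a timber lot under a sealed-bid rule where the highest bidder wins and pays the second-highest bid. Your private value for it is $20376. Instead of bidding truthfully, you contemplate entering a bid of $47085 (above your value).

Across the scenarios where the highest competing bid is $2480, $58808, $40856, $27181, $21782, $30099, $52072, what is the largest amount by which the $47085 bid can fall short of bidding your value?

$20480

$2480: same outcome either way → loss $0.
$58808: same outcome either way → loss $0.
$40856: truthful gives $0, deviation gives −$20480 → loss $20480.
$27181: truthful gives $0, deviation gives −$6805 → loss $6805.
$21782: truthful gives $0, deviation gives −$1406 → loss $1406.
$30099: truthful gives $0, deviation gives −$9723 → loss $9723.
$52072: same outcome either way → loss $0.
Maximum loss: $20480.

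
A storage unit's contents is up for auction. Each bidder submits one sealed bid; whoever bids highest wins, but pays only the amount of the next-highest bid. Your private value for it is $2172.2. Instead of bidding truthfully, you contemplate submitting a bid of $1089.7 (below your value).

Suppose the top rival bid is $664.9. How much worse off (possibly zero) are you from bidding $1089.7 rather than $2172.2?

Bidding your value $2172.2: you win (since $2172.2 > $664.9) and pay $664.9. Payoff $1507.3.
Bidding $1089.7: you win and pay $664.9. Payoff $2172.2 − $664.9 = $1507.3.
Difference = $1507.3 − $1507.3 = $0; both bids lead to the same outcome because the competing bid is below both your value and your alternative bid.

$0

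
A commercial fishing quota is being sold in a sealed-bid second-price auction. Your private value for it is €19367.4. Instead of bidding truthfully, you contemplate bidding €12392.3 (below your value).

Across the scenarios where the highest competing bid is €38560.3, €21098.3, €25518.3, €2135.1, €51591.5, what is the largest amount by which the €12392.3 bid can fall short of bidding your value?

€0

€38560.3: same outcome either way → loss €0.
€21098.3: same outcome either way → loss €0.
€25518.3: same outcome either way → loss €0.
€2135.1: same outcome either way → loss €0.
€51591.5: same outcome either way → loss €0.
Maximum loss: €0.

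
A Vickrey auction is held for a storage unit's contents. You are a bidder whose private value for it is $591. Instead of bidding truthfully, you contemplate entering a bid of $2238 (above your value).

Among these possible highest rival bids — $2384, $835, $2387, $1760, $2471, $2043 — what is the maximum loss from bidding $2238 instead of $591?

$2384: same outcome either way → loss $0.
$835: truthful gives $0, deviation gives −$244 → loss $244.
$2387: same outcome either way → loss $0.
$1760: truthful gives $0, deviation gives −$1169 → loss $1169.
$2471: same outcome either way → loss $0.
$2043: truthful gives $0, deviation gives −$1452 → loss $1452.
Maximum loss: $1452.

$1452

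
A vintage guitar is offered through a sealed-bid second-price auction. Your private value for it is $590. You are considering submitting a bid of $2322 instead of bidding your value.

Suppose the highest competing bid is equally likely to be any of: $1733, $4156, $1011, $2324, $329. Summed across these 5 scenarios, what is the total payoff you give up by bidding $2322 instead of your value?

$1564

The deviation costs you only when the competing bid falls strictly between $590 and $2322; elsewhere both bids give the same outcome.
$1733: truthful payoff $0, deviation payoff −$1143 → loss $1143.
$4156: outcomes coincide → loss $0.
$1011: truthful payoff $0, deviation payoff −$421 → loss $421.
$2324: outcomes coincide → loss $0.
$329: outcomes coincide → loss $0.
Total loss = $1143 + $421 = $1564.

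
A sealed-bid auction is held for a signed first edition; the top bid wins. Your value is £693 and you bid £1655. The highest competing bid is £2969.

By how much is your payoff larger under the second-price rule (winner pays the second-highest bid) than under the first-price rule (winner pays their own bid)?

Your bid £1655 is below £2969, so you lose under either rule.
Payoff is £0 in both cases; difference = £0.

£0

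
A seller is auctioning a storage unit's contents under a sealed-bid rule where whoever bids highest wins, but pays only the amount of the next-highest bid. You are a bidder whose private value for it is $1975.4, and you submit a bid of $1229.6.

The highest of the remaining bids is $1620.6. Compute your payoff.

Your bid $1229.6 is below the highest competing bid $1620.6, so you lose.
A losing bidder pays nothing and receives nothing: payoff = $0.

$0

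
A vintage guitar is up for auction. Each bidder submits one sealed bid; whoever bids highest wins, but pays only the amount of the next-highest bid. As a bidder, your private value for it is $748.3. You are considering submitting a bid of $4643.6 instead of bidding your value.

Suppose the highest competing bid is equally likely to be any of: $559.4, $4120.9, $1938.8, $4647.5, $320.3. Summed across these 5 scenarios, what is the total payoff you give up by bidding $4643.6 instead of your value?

$4563.1

The deviation costs you only when the competing bid falls strictly between $748.3 and $4643.6; elsewhere both bids give the same outcome.
$559.4: outcomes coincide → loss $0.
$4120.9: truthful payoff $0, deviation payoff −$3372.6 → loss $3372.6.
$1938.8: truthful payoff $0, deviation payoff −$1190.5 → loss $1190.5.
$4647.5: outcomes coincide → loss $0.
$320.3: outcomes coincide → loss $0.
Total loss = $3372.6 + $1190.5 = $4563.1.
In a second-price auction your bid sets only whether you win, not what you pay, so bidding your true value is weakly dominant.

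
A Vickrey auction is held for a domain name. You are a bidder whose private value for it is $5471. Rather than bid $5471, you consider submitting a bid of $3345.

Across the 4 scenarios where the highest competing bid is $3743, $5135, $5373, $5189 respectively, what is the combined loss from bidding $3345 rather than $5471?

$2444

The deviation costs you only when the competing bid falls strictly between $3345 and $5471; elsewhere both bids give the same outcome.
$3743: truthful payoff $1728, deviation payoff $0 → loss $1728.
$5135: truthful payoff $336, deviation payoff $0 → loss $336.
$5373: truthful payoff $98, deviation payoff $0 → loss $98.
$5189: truthful payoff $282, deviation payoff $0 → loss $282.
Total loss = $1728 + $336 + $98 + $282 = $2444.
Because the price is fixed by the runner-up's bid, deviating from your value can only change a good outcome into a bad one — never the reverse.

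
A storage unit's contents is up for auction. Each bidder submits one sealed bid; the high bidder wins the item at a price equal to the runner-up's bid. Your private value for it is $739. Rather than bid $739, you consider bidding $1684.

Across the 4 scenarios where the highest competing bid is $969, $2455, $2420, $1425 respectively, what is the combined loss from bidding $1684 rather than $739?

$916

The deviation costs you only when the competing bid falls strictly between $739 and $1684; elsewhere both bids give the same outcome.
$969: truthful payoff $0, deviation payoff −$230 → loss $230.
$2455: outcomes coincide → loss $0.
$2420: outcomes coincide → loss $0.
$1425: truthful payoff $0, deviation payoff −$686 → loss $686.
Total loss = $230 + $686 = $916.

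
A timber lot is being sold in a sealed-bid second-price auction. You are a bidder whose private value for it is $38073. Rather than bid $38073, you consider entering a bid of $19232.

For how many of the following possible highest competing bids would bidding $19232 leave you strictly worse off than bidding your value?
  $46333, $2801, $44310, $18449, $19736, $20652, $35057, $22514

4

The deviation hurts exactly when the highest competing bid lies strictly between $19232 and $38073 — underbidding then forfeits a profitable win.
$46333: above both → same outcome either way.
$2801: below both → same outcome either way.
$44310: above both → same outcome either way.
$18449: below both → same outcome either way.
$19736: inside the interval → strictly worse (loss $18337).
$20652: inside the interval → strictly worse (loss $17421).
$35057: inside the interval → strictly worse (loss $3016).
$22514: inside the interval → strictly worse (loss $15559).
Count: 4.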